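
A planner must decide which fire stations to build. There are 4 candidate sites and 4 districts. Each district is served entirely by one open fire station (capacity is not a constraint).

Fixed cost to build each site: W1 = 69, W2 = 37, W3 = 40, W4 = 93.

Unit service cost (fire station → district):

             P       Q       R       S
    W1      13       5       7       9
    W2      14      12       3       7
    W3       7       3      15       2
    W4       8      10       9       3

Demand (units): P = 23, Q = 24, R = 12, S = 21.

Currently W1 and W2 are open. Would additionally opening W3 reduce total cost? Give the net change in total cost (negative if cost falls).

Yes — net change −251 (cost falls by 251).

Current service cost with {W1, W2}: 602.
Adding W3: each district re-picks its cheapest; new service cost 311, saving 291.
Extra fixed cost: 40. Net change = 40 − 291 = -251.
(Totals: 708 → 457.)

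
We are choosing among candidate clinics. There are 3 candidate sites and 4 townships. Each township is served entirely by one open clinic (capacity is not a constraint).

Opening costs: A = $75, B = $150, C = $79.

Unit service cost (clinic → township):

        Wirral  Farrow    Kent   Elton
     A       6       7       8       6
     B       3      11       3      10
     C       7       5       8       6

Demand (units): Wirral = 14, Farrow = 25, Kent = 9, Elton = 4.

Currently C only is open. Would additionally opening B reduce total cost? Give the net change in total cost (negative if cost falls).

No — net change +49 (cost rises by 49).

Current service cost with {C}: 319.
Adding B: each township re-picks its cheapest; new service cost 218, saving 101.
Extra fixed cost: 150. Net change = 150 − 101 = 49.
(Totals: 398 → 447.)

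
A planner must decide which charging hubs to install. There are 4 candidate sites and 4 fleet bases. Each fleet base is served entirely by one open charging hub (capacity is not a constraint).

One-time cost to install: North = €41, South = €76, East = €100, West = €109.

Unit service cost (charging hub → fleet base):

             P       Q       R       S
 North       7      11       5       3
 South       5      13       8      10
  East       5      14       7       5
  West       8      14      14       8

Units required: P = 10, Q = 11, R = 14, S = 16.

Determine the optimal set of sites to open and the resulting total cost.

For any fixed open set, each fleet base goes to its cheapest open site; total = fixed + service.
{North}: P→North 7·10=70, Q→North 11·11=121, R→North 5·14=70, S→North 3·16=48. Service 309; fixed 41; total 350.
{North, South}: P→South 5·10=50, Q→North 11·11=121, R→North 5·14=70, S→North 3·16=48. Service 289; fixed 117; total 406.
{North, East}: service 289 + fixed 141 = 430
{North, South, East, West}: service 289 + fixed 326 = 615
No other subset beats 350.

Open North only; minimum total cost 350.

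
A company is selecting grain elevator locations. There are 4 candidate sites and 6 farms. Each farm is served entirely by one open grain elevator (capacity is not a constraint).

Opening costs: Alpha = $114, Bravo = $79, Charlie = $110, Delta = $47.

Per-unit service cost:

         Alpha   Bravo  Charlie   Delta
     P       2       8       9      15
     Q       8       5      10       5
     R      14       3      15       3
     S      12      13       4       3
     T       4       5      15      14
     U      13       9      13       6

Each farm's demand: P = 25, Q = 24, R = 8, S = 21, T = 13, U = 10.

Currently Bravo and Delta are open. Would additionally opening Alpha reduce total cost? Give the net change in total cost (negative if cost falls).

Current service cost with {Bravo, Delta}: 532.
Adding Alpha: each farm re-picks its cheapest; new service cost 369, saving 163.
Extra fixed cost: 114. Net change = 114 − 163 = -49.
(Totals: 658 → 609.)

Yes — net change −49 (cost falls by 49).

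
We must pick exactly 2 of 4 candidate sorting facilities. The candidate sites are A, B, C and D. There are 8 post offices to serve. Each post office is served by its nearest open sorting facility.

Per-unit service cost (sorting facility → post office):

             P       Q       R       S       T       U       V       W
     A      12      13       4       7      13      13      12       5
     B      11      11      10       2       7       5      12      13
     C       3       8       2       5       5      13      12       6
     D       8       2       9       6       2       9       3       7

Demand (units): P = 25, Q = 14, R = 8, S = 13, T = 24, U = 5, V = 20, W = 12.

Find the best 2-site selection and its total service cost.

Choose C and D; total service cost 409.

With exactly 2 open, each post office uses its cheapest among the chosen.
{C, D}: P→C 3·25=75, Q→D 2·14=28, R→C 2·8=16, S→C 5·13=65, T→D 2·24=48, U→D 9·5=45, V→D 3·20=60, W→C 6·12=72. Service cost 409.
{B, D}: service cost 543
{A, D}: service cost 551
Among all 6 size-2 choices, {C, D} is lowest.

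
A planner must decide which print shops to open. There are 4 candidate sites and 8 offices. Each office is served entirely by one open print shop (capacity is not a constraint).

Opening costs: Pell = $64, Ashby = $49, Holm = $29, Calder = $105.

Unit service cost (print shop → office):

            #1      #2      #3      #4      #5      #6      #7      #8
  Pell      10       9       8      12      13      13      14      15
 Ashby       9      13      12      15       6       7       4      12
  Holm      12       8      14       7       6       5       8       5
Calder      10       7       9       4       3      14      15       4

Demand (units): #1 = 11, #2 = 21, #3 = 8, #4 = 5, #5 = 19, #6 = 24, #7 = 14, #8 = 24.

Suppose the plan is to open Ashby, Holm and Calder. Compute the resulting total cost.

Each office is assigned to its cheapest site among the open ones.
{Ashby, Holm, Calder}: #1→Ashby 9·11=99, #2→Calder 7·21=147, #3→Calder 9·8=72, #4→Calder 4·5=20, #5→Calder 3·19=57, #6→Holm 5·24=120, #7→Ashby 4·14=56, #8→Calder 4·24=96. Service 667; fixed 183; total 850.

Total cost: 850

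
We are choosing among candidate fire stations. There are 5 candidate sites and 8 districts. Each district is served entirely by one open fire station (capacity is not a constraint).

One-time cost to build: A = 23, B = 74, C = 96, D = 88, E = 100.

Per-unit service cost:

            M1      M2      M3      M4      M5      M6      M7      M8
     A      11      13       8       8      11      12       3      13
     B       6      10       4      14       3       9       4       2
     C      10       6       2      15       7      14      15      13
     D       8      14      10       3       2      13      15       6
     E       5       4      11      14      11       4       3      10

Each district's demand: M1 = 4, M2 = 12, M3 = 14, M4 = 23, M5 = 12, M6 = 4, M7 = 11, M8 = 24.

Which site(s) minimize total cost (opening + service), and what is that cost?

Open B, D and E; minimum total cost 576.

For any fixed open set, each district goes to its cheapest open site; total = fixed + service.
{B, D, E}: M1→E 5·4=20, M2→E 4·12=48, M3→B 4·14=56, M4→D 3·23=69, M5→D 2·12=24, M6→E 4·4=16, M7→E 3·11=33, M8→B 2·24=48. Service 314; fixed 262; total 576.
{B, D}: service 421 + fixed 162 = 583
{A, B, D}: M1→B 6·4=24, M2→B 10·12=120, M3→B 4·14=56, M4→D 3·23=69, M5→D 2·12=24, M6→B 9·4=36, M7→A 3·11=33, M8→B 2·24=48. Service 410; fixed 185; total 595.
{A, B, C, D, E}: service 286 + fixed 381 = 667
No other subset beats 576.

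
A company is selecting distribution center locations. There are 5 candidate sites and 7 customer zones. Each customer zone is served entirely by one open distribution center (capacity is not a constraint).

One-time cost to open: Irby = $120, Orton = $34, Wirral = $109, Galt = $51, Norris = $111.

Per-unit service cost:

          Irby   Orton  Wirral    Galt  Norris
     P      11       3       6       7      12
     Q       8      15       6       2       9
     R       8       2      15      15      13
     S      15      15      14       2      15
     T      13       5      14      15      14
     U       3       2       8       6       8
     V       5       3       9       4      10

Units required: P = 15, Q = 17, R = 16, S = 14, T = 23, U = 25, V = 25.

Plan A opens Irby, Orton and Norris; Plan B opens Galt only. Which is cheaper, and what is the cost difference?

Plan A: {Irby, Orton, Norris}: P→Orton 3·15=45, Q→Irby 8·17=136, R→Orton 2·16=32, S→Irby 15·14=210, T→Orton 5·23=115, U→Orton 2·25=50, V→Orton 3·25=75. Service 663; fixed 265; total 928.
Plan B: {Galt}: P→Galt 7·15=105, Q→Galt 2·17=34, R→Galt 15·16=240, S→Galt 2·14=28, T→Galt 15·23=345, U→Galt 6·25=150, V→Galt 4·25=100. Service 1002; fixed 51; total 1053.
Difference: |928 − 1053| = 125.

Plan A is cheaper by 125.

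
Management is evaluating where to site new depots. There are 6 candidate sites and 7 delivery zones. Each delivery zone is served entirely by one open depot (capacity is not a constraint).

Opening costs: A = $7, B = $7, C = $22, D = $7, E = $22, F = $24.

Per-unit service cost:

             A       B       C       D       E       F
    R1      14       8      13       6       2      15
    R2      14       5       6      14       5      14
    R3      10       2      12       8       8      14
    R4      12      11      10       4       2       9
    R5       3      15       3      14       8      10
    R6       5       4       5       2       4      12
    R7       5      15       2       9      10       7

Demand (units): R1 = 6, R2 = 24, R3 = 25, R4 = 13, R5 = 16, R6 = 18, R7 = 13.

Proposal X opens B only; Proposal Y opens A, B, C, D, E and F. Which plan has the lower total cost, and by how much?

Proposal X: {B}: R1→B 8·6=48, R2→B 5·24=120, R3→B 2·25=50, R4→B 11·13=143, R5→B 15·16=240, R6→B 4·18=72, R7→B 15·13=195. Service 868; fixed 7; total 875.
Proposal Y: {A, B, C, D, E, F}: R1→E 2·6=12, R2→B 5·24=120, R3→B 2·25=50, R4→E 2·13=26, R5→A 3·16=48, R6→D 2·18=36, R7→C 2·13=26. Service 318; fixed 89; total 407.
Difference: |875 − 407| = 468.

Proposal Y is cheaper by 468.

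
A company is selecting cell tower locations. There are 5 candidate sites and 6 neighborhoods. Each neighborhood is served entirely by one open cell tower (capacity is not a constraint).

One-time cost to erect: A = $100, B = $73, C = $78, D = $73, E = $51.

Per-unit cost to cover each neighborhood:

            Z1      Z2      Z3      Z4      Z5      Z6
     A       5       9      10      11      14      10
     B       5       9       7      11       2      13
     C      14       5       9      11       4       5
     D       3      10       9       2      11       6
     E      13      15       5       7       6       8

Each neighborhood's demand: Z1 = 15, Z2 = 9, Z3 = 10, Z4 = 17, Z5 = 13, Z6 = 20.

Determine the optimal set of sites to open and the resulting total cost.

For any fixed open set, each neighborhood goes to its cheapest open site; total = fixed + service.
{C, D}: Z1→D 3·15=45, Z2→C 5·9=45, Z3→C 9·10=90, Z4→D 2·17=34, Z5→C 4·13=52, Z6→C 5·20=100. Service 366; fixed 151; total 517.
{B, D}: service 376 + fixed 146 = 522
{C, D, E}: Z1→D 3·15=45, Z2→C 5·9=45, Z3→E 5·10=50, Z4→D 2·17=34, Z5→C 4·13=52, Z6→C 5·20=100. Service 326; fixed 202; total 528.
{A, B, C, D, E}: service 300 + fixed 375 = 675
No other subset beats 517.

Open C and D; minimum total cost 517.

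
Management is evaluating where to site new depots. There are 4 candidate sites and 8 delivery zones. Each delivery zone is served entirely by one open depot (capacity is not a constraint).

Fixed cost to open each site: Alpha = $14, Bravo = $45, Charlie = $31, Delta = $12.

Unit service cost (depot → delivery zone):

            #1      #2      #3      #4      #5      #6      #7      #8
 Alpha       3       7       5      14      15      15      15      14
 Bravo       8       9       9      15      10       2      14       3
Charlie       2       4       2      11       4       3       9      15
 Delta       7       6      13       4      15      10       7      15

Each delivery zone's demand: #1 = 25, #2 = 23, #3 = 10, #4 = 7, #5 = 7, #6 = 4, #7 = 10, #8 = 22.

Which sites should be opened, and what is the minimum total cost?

For any fixed open set, each delivery zone goes to its cheapest open site; total = fixed + service.
{Bravo, Charlie, Delta}: #1→Charlie 2·25=50, #2→Charlie 4·23=92, #3→Charlie 2·10=20, #4→Delta 4·7=28, #5→Charlie 4·7=28, #6→Bravo 2·4=8, #7→Delta 7·10=70, #8→Bravo 3·22=66. Service 362; fixed 88; total 450.
{Alpha, Bravo, Charlie, Delta}: service 362 + fixed 102 = 464
{Bravo, Charlie}: #1→Charlie 2·25=50, #2→Charlie 4·23=92, #3→Charlie 2·10=20, #4→Charlie 11·7=77, #5→Charlie 4·7=28, #6→Bravo 2·4=8, #7→Charlie 9·10=90, #8→Bravo 3·22=66. Service 431; fixed 76; total 507.
{Delta}: service 1016 + fixed 12 = 1028
(All 15 nonempty subsets were checked; Bravo, Charlie and Delta is lowest.)

Open Bravo, Charlie and Delta; minimum total cost 450.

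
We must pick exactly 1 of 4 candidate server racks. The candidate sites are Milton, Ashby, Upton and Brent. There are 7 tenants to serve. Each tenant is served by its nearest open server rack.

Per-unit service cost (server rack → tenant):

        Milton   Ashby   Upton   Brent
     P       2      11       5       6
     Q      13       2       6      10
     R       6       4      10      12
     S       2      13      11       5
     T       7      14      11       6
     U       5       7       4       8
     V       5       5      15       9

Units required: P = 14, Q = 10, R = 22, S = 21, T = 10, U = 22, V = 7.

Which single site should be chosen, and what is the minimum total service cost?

Choose Milton only; total service cost 547.

With exactly 1 open, each tenant uses its cheapest among the chosen.
{Milton}: P→Milton 2·14=28, Q→Milton 13·10=130, R→Milton 6·22=132, S→Milton 2·21=42, T→Milton 7·10=70, U→Milton 5·22=110, V→Milton 5·7=35. Service cost 547.
{Brent}: service cost 852
{Ashby}: service cost 864
Among all 4 size-1 choices, {Milton} is lowest.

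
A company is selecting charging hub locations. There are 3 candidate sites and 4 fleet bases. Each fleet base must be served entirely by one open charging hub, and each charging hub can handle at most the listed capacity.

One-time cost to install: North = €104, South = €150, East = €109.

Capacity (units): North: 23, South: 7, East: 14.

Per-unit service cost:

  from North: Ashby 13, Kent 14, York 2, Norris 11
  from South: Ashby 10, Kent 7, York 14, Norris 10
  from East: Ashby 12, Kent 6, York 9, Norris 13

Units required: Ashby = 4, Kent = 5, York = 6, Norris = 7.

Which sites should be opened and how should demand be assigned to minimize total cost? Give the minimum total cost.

Open {North}: Ashby→North 13·4=52, Kent→North 14·5=70, York→North 2·6=12, Norris→North 11·7=77.
Loads: North carries 22/23. Service 211; fixed 104; total 315.
Next best feasible plan costs 380.

Minimum total cost: 315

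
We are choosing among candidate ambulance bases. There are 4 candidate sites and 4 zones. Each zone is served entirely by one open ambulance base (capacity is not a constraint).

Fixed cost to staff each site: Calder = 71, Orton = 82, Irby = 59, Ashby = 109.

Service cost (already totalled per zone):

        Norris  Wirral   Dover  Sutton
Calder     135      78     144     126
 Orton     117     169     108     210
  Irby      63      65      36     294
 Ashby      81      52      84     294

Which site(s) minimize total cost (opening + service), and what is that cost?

Open Calder and Irby; minimum total cost 420.

For any fixed open set, each zone goes to its cheapest open site; total = fixed + service.
{Calder, Irby}: Norris→Irby 63, Wirral→Irby 65, Dover→Irby 36, Sutton→Calder 126. Service 290; fixed 130; total 420.
{Calder, Orton, Irby}: service 290 + fixed 212 = 502
{Orton, Irby}: service 374 + fixed 141 = 515
{Calder, Orton, Irby, Ashby}: service 277 + fixed 321 = 598
No other subset beats 420.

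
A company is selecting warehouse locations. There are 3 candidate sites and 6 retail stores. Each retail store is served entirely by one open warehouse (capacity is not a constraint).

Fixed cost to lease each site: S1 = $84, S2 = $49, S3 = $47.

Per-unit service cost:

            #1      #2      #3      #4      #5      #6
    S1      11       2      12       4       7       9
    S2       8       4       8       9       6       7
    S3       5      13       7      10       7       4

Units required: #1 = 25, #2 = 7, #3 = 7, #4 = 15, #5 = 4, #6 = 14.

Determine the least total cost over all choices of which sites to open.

For any fixed open set, each retail store goes to its cheapest open site; total = fixed + service.
{S1, S3}: #1→S3 5·25=125, #2→S1 2·7=14, #3→S3 7·7=49, #4→S1 4·15=60, #5→S1 7·4=28, #6→S3 4·14=56. Service 332; fixed 131; total 463.
{S1, S2, S3}: #1→S3 5·25=125, #2→S1 2·7=14, #3→S3 7·7=49, #4→S1 4·15=60, #5→S2 6·4=24, #6→S3 4·14=56. Service 328; fixed 180; total 508.
{S2, S3}: service 417 + fixed 96 = 513
{S3}: service 499 + fixed 47 = 546
(All 7 nonempty subsets were checked; S1 and S3 is lowest.)

Minimum total cost: 463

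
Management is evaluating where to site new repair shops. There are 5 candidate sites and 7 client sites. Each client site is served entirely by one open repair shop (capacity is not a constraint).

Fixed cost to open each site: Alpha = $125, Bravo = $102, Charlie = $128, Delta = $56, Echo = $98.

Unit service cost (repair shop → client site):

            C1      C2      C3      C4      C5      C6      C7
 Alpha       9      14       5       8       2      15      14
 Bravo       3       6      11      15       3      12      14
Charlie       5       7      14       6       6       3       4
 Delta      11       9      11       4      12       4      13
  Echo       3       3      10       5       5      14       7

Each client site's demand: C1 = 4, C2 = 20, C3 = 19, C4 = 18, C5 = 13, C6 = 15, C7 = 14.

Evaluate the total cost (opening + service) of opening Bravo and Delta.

Total cost: 852

Each client site is assigned to its cheapest site among the open ones.
{Bravo, Delta}: C1→Bravo 3·4=12, C2→Bravo 6·20=120, C3→Bravo 11·19=209, C4→Delta 4·18=72, C5→Bravo 3·13=39, C6→Delta 4·15=60, C7→Delta 13·14=182. Service 694; fixed 158; total 852.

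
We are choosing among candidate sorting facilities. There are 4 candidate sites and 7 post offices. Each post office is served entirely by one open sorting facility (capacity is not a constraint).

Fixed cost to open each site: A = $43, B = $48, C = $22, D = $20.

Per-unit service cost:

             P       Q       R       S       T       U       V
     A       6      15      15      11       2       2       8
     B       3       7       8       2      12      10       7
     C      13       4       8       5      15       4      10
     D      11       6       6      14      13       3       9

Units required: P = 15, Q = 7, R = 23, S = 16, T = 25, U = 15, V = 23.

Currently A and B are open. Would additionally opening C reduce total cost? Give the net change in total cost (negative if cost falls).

No — net change +1 (cost rises by 1).

Current service cost with {A, B}: 551.
Adding C: each post office re-picks its cheapest; new service cost 530, saving 21.
Extra fixed cost: 22. Net change = 22 − 21 = 1.
(Totals: 642 → 643.)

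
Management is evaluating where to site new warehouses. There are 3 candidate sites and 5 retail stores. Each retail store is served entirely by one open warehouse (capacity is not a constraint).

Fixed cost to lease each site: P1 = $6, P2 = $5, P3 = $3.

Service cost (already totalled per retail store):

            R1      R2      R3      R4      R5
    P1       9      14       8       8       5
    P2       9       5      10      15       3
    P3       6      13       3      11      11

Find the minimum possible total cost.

Minimum total cost: 36

For any fixed open set, each retail store goes to its cheapest open site; total = fixed + service.
{P2, P3}: R1→P3 6, R2→P2 5, R3→P3 3, R4→P3 11, R5→P2 3. Service 28; fixed 8; total 36.
{P1, P2, P3}: service 25 + fixed 14 = 39
{P1, P2}: R1→P1 9, R2→P2 5, R3→P1 8, R4→P1 8, R5→P2 3. Service 33; fixed 11; total 44.
{P3}: R1→P3 6, R2→P3 13, R3→P3 3, R4→P3 11, R5→P3 11. Service 44; fixed 3; total 47.
No other subset beats 36.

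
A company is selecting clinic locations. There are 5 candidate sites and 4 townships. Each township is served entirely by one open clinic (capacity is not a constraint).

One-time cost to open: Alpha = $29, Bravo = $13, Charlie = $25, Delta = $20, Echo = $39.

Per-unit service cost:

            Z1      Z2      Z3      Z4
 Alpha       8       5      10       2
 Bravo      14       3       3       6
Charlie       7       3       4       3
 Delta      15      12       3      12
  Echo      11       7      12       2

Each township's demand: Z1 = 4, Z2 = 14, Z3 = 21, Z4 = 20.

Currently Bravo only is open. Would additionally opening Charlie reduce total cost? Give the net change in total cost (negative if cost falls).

Current service cost with {Bravo}: 281.
Adding Charlie: each township re-picks its cheapest; new service cost 193, saving 88.
Extra fixed cost: 25. Net change = 25 − 88 = -63.
(Totals: 294 → 231.)

Yes — net change −63 (cost falls by 63).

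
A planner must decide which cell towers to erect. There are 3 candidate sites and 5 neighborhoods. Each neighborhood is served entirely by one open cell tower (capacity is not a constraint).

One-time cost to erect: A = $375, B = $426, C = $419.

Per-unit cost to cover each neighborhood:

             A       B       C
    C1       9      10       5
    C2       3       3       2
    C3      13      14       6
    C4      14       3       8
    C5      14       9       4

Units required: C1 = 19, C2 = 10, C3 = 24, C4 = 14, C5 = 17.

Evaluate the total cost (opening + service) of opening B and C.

Total cost: 1214

Each neighborhood is assigned to its cheapest site among the open ones.
{B, C}: C1→C 5·19=95, C2→C 2·10=20, C3→C 6·24=144, C4→B 3·14=42, C5→C 4·17=68. Service 369; fixed 845; total 1214.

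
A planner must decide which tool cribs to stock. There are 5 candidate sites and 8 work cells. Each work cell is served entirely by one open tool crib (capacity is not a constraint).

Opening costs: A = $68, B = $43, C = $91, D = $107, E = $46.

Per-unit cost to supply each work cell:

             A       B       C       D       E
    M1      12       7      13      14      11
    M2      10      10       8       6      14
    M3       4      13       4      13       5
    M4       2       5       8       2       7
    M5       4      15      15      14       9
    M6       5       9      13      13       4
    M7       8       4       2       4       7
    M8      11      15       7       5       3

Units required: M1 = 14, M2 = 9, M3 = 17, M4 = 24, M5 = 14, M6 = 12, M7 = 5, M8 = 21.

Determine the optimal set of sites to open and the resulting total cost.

For any fixed open set, each work cell goes to its cheapest open site; total = fixed + service.
{A, B, E}: M1→B 7·14=98, M2→A 10·9=90, M3→A 4·17=68, M4→A 2·24=48, M5→A 4·14=56, M6→E 4·12=48, M7→B 4·5=20, M8→E 3·21=63. Service 491; fixed 157; total 648.
{A, E}: service 562 + fixed 114 = 676
{A, B, C, E}: M1→B 7·14=98, M2→C 8·9=72, M3→A 4·17=68, M4→A 2·24=48, M5→A 4·14=56, M6→E 4·12=48, M7→C 2·5=10, M8→E 3·21=63. Service 463; fixed 248; total 711.
{A, B, C, D, E}: service 445 + fixed 355 = 800
No other subset beats 648.

Open A, B and E; minimum total cost 648.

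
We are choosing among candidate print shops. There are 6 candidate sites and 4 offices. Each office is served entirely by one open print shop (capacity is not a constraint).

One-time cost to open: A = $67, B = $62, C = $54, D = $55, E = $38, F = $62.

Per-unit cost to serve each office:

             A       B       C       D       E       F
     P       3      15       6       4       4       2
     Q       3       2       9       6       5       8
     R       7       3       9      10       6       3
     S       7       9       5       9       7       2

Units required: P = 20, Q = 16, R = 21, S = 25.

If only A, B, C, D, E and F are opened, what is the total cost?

Each office is assigned to its cheapest site among the open ones.
{A, B, C, D, E, F}: P→F 2·20=40, Q→B 2·16=32, R→B 3·21=63, S→F 2·25=50. Service 185; fixed 338; total 523.

Total cost: 523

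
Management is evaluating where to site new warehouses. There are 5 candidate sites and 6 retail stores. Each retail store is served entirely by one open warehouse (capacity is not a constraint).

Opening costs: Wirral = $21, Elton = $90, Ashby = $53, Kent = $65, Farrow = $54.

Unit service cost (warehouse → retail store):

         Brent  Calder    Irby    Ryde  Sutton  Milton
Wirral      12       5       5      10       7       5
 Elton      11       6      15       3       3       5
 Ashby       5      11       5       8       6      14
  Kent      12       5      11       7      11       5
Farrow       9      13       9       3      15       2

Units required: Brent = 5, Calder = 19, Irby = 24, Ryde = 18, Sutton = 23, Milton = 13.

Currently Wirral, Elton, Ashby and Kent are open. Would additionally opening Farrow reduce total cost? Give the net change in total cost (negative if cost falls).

No — net change +15 (cost rises by 15).

Current service cost with {Wirral, Elton, Ashby, Kent}: 428.
Adding Farrow: each retail store re-picks its cheapest; new service cost 389, saving 39.
Extra fixed cost: 54. Net change = 54 − 39 = 15.
(Totals: 657 → 672.)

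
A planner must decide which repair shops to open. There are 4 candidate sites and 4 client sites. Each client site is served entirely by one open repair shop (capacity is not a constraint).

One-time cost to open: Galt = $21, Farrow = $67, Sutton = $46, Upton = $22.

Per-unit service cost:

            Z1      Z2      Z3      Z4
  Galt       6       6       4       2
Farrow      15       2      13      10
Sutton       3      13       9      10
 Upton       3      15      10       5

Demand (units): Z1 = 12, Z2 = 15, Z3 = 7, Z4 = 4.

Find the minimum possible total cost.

For any fixed open set, each client site goes to its cheapest open site; total = fixed + service.
{Galt, Upton}: Z1→Upton 3·12=36, Z2→Galt 6·15=90, Z3→Galt 4·7=28, Z4→Galt 2·4=8. Service 162; fixed 43; total 205.
{Galt, Farrow, Upton}: service 102 + fixed 110 = 212
{Galt}: Z1→Galt 6·12=72, Z2→Galt 6·15=90, Z3→Galt 4·7=28, Z4→Galt 2·4=8. Service 198; fixed 21; total 219.
{Galt, Farrow, Sutton, Upton}: service 102 + fixed 156 = 258
No other subset beats 205.

Minimum total cost: 205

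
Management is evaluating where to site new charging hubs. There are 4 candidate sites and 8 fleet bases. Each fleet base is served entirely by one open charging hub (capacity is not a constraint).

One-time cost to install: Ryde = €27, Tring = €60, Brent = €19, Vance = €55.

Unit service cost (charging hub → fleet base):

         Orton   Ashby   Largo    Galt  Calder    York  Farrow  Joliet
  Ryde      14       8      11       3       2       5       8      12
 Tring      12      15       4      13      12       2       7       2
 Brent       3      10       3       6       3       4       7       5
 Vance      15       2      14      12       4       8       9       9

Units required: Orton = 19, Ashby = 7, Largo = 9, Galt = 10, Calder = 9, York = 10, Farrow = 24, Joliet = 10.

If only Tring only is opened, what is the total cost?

Total cost: 875

Each fleet base is assigned to its cheapest site among the open ones.
{Tring}: Orton→Tring 12·19=228, Ashby→Tring 15·7=105, Largo→Tring 4·9=36, Galt→Tring 13·10=130, Calder→Tring 12·9=108, York→Tring 2·10=20, Farrow→Tring 7·24=168, Joliet→Tring 2·10=20. Service 815; fixed 60; total 875.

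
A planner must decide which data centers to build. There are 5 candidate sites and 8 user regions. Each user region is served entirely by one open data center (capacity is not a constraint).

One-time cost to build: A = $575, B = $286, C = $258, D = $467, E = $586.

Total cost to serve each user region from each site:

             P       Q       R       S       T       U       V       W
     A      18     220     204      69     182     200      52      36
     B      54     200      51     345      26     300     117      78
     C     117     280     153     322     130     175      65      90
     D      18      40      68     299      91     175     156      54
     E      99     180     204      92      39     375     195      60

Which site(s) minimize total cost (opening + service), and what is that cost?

Open D only; minimum total cost 1368.

For any fixed open set, each user region goes to its cheapest open site; total = fixed + service.
{D}: P→D 18, Q→D 40, R→D 68, S→D 299, T→D 91, U→D 175, V→D 156, W→D 54. Service 901; fixed 467; total 1368.
{B}: service 1171 + fixed 286 = 1457
{A, B}: service 652 + fixed 861 = 1513
{A, B, C, D, E}: service 467 + fixed 2172 = 2639
No other subset beats 1368.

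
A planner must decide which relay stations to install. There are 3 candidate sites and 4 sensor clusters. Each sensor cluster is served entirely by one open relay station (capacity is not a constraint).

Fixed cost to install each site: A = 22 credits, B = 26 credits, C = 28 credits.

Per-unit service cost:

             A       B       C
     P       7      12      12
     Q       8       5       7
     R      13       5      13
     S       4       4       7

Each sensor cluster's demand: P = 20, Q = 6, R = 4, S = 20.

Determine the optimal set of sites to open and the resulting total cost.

Open A and B; minimum total cost 318.

For any fixed open set, each sensor cluster goes to its cheapest open site; total = fixed + service.
{A, B}: P→A 7·20=140, Q→B 5·6=30, R→B 5·4=20, S→A 4·20=80. Service 270; fixed 48; total 318.
{A}: service 320 + fixed 22 = 342
{A, B, C}: service 270 + fixed 76 = 346
(All 7 nonempty subsets were checked; A and B is lowest.)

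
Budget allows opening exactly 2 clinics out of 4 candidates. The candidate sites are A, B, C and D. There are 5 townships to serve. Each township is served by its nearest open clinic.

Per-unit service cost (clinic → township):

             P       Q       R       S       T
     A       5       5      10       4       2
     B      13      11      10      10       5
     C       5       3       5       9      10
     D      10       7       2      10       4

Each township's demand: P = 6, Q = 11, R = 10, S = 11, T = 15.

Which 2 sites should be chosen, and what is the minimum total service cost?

With exactly 2 open, each township uses its cheapest among the chosen.
{A, D}: P→A 5·6=30, Q→A 5·11=55, R→D 2·10=20, S→A 4·11=44, T→A 2·15=30. Service cost 179.
{A, C}: service cost 187
{C, D}: service cost 242
Among all 6 size-2 choices, {A, D} is lowest.

Choose A and D; total service cost 179.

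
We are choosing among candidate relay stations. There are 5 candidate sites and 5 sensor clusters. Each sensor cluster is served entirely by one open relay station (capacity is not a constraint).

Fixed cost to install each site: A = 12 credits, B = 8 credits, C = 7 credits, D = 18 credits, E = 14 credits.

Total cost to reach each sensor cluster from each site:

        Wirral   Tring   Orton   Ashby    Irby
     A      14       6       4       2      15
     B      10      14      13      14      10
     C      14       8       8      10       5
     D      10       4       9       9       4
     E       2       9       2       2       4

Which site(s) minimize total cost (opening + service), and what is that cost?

For any fixed open set, each sensor cluster goes to its cheapest open site; total = fixed + service.
{E}: Wirral→E 2, Tring→E 9, Orton→E 2, Ashby→E 2, Irby→E 4. Service 19; fixed 14; total 33.
{C, E}: service 18 + fixed 21 = 39
{B, E}: Wirral→E 2, Tring→E 9, Orton→E 2, Ashby→E 2, Irby→E 4. Service 19; fixed 22; total 41.
{A, B, C, D, E}: service 14 + fixed 59 = 73
No other subset beats 33.

Open E only; minimum total cost 33.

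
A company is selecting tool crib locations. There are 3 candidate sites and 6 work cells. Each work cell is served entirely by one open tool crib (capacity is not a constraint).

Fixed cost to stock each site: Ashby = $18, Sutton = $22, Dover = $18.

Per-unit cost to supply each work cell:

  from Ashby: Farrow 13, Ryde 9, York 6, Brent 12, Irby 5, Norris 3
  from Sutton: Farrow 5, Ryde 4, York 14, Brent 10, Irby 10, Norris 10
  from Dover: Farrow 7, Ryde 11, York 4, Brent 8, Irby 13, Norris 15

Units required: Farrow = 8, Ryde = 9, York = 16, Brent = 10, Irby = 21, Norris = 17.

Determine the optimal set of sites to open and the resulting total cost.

Open Ashby, Sutton and Dover; minimum total cost 434.

For any fixed open set, each work cell goes to its cheapest open site; total = fixed + service.
{Ashby, Sutton, Dover}: Farrow→Sutton 5·8=40, Ryde→Sutton 4·9=36, York→Dover 4·16=64, Brent→Dover 8·10=80, Irby→Ashby 5·21=105, Norris→Ashby 3·17=51. Service 376; fixed 58; total 434.
{Ashby, Sutton}: service 428 + fixed 40 = 468
{Ashby, Dover}: Farrow→Dover 7·8=56, Ryde→Ashby 9·9=81, York→Dover 4·16=64, Brent→Dover 8·10=80, Irby→Ashby 5·21=105, Norris→Ashby 3·17=51. Service 437; fixed 36; total 473.
{Ashby}: service 557 + fixed 18 = 575
(All 7 nonempty subsets were checked; Ashby, Sutton and Dover is lowest.)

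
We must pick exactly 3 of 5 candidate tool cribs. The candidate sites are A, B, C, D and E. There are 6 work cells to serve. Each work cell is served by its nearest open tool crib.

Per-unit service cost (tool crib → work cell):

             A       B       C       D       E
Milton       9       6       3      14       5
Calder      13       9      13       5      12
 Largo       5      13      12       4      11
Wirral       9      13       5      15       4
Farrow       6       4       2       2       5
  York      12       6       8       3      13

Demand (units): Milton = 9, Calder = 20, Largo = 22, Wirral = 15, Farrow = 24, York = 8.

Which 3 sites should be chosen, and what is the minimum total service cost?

Choose C, D and E; total service cost 347.

With exactly 3 open, each work cell uses its cheapest among the chosen.
{C, D, E}: Milton→C 3·9=27, Calder→D 5·20=100, Largo→D 4·22=88, Wirral→E 4·15=60, Farrow→C 2·24=48, York→D 3·8=24. Service cost 347.
{A, C, D}: service cost 362
{B, C, D}: service cost 362
Among all 10 size-3 choices, {C, D, E} is lowest.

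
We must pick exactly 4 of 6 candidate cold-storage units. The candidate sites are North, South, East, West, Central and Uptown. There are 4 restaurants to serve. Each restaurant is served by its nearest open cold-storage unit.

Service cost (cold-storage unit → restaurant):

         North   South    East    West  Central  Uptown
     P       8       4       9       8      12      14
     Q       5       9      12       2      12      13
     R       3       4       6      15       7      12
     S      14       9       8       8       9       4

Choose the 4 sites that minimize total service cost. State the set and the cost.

With exactly 4 open, each restaurant uses its cheapest among the chosen.
{North, South, West, Uptown}: P→South 4, Q→West 2, R→North 3, S→Uptown 4. Service cost 13.
{South, East, West, Uptown}: service cost 14
{South, West, Central, Uptown}: service cost 14
Among all 15 size-4 choices, {North, South, West, Uptown} is lowest.

Choose North, South, West and Uptown; total service cost 13.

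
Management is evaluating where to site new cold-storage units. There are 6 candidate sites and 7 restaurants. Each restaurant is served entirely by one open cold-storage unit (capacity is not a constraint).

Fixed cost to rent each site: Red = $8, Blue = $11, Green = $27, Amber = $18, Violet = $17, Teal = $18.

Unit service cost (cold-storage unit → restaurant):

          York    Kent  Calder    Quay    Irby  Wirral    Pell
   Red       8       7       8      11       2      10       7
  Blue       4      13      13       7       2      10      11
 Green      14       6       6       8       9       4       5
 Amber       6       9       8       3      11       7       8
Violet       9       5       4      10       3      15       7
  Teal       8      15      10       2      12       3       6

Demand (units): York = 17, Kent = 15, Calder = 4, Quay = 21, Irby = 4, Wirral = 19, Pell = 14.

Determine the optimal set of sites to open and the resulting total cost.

Open Blue, Violet and Teal; minimum total cost 396.

For any fixed open set, each restaurant goes to its cheapest open site; total = fixed + service.
{Blue, Violet, Teal}: York→Blue 4·17=68, Kent→Violet 5·15=75, Calder→Violet 4·4=16, Quay→Teal 2·21=42, Irby→Blue 2·4=8, Wirral→Teal 3·19=57, Pell→Teal 6·14=84. Service 350; fixed 46; total 396.
{Red, Blue, Violet, Teal}: York→Blue 4·17=68, Kent→Violet 5·15=75, Calder→Violet 4·4=16, Quay→Teal 2·21=42, Irby→Red 2·4=8, Wirral→Teal 3·19=57, Pell→Teal 6·14=84. Service 350; fixed 54; total 404.
{Blue, Green, Violet, Teal}: service 336 + fixed 73 = 409
{Red, Blue, Green, Amber, Violet, Teal}: service 336 + fixed 99 = 435
No other subset beats 396.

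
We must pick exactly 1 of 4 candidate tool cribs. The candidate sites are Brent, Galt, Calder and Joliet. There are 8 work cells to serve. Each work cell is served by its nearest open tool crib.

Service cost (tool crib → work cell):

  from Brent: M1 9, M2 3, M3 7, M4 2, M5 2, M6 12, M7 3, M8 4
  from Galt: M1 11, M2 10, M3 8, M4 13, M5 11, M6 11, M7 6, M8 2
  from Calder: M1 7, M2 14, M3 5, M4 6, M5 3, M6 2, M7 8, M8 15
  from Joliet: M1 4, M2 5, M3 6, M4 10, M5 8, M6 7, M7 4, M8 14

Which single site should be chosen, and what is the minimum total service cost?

With exactly 1 open, each work cell uses its cheapest among the chosen.
{Brent}: M1→Brent 9, M2→Brent 3, M3→Brent 7, M4→Brent 2, M5→Brent 2, M6→Brent 12, M7→Brent 3, M8→Brent 4. Service cost 42.
{Joliet}: service cost 58
{Calder}: service cost 60
Among all 4 size-1 choices, {Brent} is lowest.

Choose Brent only; total service cost 42.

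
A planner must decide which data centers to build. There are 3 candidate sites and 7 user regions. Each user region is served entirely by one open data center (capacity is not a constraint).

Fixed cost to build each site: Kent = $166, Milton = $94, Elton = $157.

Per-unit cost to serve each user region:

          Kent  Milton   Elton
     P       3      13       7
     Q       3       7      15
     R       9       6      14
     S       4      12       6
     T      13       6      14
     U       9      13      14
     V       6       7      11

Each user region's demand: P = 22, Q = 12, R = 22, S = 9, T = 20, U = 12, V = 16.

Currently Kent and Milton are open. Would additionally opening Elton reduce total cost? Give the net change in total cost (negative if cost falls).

Current service cost with {Kent, Milton}: 594.
Adding Elton: each user region re-picks its cheapest; new service cost 594, saving 0.
Extra fixed cost: 157. Net change = 157 − 0 = 157.
(Totals: 854 → 1011.)

No — net change +157 (cost rises by 157).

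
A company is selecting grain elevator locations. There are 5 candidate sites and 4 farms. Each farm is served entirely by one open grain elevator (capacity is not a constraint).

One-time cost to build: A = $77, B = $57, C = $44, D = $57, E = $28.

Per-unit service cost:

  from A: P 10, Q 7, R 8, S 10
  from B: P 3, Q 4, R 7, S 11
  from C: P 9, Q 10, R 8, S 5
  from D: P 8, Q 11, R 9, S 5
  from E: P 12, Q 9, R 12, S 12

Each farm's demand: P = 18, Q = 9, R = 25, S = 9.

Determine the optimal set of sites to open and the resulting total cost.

For any fixed open set, each farm goes to its cheapest open site; total = fixed + service.
{B, C}: P→B 3·18=54, Q→B 4·9=36, R→B 7·25=175, S→C 5·9=45. Service 310; fixed 101; total 411.
{B}: service 364 + fixed 57 = 421
{B, D}: P→B 3·18=54, Q→B 4·9=36, R→B 7·25=175, S→D 5·9=45. Service 310; fixed 114; total 424.
{A, B, C, D, E}: service 310 + fixed 263 = 573
No other subset beats 411.

Open B and C; minimum total cost 411.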